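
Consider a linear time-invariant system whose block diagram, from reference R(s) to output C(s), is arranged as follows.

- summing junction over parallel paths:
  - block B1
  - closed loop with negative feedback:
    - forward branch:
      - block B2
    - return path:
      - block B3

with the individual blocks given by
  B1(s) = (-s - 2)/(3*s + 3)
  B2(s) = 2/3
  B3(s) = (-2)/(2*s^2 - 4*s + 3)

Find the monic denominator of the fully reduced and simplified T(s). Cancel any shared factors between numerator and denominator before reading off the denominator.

Step 1. reduce the feedback loop with forward B2 and return B3 -> (4*s^2 - 8*s + 6)/(6*s^2 - 12*s + 5)
Step 2. add B1, [B2/(1+B2*B3)] (parallel) -> (6*s^3 - 12*s^2 + 13*s + 8)/(18*s^3 - 18*s^2 - 21*s + 15)
Step 2 gives the fully reduced T(s), with no common factor left to cancel. The denominator's leading coefficient is 18, so divide each of its coefficients by 18 to get the monic form.

Therefore the answer is s^3 - s^2 - 7*s/6 + 5/6.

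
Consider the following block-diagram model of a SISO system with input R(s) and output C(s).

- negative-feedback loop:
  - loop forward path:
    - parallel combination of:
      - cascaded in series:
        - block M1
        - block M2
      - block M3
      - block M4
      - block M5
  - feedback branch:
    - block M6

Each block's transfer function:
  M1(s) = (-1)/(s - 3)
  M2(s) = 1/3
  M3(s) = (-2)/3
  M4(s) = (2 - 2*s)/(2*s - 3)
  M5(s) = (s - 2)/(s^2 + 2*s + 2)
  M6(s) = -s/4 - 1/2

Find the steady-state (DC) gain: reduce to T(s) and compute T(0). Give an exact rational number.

Answer: -20/19

Working:
(1) reduce the series chain M1, M2, giving (-1)/(3*s - 9)
(2) sum the parallel branches (M1*M2), M3, M4, M5, giving (-10*s^4 + 26*s^3 - 12*s^2 + 95*s - 120)/(6*s^4 - 15*s^3 - 15*s^2 + 54)
(3) collapse the loop (((M1*M2)+M3+M4+M5) forward, M6 return), giving (-40*s^4 + 104*s^3 - 48*s^2 + 380*s - 480)/(10*s^5 + 18*s^4 - 100*s^3 - 131*s^2 - 70*s + 456)
Step 3 gives the overall T(s). Then T(0) = -480/456 = -20/19.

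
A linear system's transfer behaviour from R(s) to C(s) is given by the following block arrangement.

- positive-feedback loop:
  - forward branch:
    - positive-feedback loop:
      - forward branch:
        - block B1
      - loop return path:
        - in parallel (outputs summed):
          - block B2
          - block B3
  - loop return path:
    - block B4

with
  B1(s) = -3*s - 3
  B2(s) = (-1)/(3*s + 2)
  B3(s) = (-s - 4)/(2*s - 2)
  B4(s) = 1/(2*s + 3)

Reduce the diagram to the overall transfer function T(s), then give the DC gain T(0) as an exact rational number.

Step 1: parallel reduction of B2, B3 gives (-3*s^2 - 16*s - 6)/(6*s^2 - 2*s - 4)
Step 2: feedback reduction of B1, (B2+B3) gives (18*s^3 + 12*s^2 - 18*s - 12)/(9*s^3 + 51*s^2 + 68*s + 22)
Step 3: collapse the loop ([B1/(1-B1*(B2+B3))] forward, B4 return) gives (36*s^4 + 78*s^3 - 78*s - 36)/(18*s^4 + 111*s^3 + 277*s^2 + 266*s + 78)
Evaluating the step-3 result (the overall T(s)) at s = 0 gives T(0) = -36/78 = -6/13.

Therefore the answer is -6/13.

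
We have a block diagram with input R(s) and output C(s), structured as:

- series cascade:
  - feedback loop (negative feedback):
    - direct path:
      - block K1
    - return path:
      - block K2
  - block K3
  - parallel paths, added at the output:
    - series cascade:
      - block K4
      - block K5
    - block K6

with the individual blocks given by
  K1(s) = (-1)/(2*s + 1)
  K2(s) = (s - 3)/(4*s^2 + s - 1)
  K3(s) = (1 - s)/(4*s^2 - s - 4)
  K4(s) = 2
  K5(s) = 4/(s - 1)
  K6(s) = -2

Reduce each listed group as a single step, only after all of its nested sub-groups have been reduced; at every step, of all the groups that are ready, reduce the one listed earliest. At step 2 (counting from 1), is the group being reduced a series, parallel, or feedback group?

Step 1: reduce the feedback loop with forward K1 and return K2
Step 2: series reduction of K4, K5
Step 3: combine (K4*K5), K6 in parallel
Step 4: combine [K1/(1+K1*K2)], K3, ((K4*K5)+K6) in series
So the answer for step 2 is series.

Final answer: series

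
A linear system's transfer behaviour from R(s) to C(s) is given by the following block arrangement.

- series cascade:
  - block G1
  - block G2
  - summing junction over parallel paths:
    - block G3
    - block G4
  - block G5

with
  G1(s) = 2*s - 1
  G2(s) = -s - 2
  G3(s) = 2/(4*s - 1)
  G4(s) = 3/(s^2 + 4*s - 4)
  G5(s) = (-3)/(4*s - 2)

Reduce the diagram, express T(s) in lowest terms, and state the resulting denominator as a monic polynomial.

(1) reduce the parallel group G3, G4 = (2*s^2 + 20*s - 11)/(4*s^3 + 15*s^2 - 20*s + 4)
(2) multiply G1, G2, (G3+G4), G5 (series) = (6*s^3 + 72*s^2 + 87*s - 66)/(8*s^3 + 30*s^2 - 40*s + 8)
Step 2 gives the fully reduced T(s), with no common factor left to cancel. The denominator's leading coefficient is 8, so divide each of its coefficients by 8 to get the monic form.

Answer: s^3 + 15*s^2/4 - 5*s + 1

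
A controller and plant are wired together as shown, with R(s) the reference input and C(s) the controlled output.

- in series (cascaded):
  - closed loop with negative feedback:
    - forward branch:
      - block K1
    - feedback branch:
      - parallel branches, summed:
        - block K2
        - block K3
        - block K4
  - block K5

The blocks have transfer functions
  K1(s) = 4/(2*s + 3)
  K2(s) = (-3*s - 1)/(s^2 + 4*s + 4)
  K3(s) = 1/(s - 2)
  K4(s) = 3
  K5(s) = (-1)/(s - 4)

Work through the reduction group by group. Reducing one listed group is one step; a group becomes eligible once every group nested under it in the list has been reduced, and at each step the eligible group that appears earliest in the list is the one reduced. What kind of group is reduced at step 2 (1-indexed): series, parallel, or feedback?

Answer: feedback

Working:
Step 1 - add K2, K3, K4 (parallel)
Step 2 - collapse the loop (K1 forward, (K2+K3+K4) return)
Step 3 - cascade [K1/(1+K1*(K2+K3+K4))], K5
So the answer for step 2 is feedback.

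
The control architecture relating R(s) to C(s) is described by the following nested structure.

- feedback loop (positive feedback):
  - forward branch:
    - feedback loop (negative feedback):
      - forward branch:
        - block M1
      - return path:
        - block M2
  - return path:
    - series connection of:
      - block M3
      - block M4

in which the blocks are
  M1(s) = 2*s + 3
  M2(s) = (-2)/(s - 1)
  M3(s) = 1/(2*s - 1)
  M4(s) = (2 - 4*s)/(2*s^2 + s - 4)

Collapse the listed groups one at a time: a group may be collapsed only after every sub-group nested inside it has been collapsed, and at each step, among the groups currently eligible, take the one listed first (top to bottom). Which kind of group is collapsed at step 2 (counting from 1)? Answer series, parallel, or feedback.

(1) collapse the loop (M1 forward, M2 return)
(2) multiply M3, M4 (series)
(3) feedback reduction of [M1/(1+M1*M2)], (M3*M4)
The group at step 2 is a series group.

Answer: series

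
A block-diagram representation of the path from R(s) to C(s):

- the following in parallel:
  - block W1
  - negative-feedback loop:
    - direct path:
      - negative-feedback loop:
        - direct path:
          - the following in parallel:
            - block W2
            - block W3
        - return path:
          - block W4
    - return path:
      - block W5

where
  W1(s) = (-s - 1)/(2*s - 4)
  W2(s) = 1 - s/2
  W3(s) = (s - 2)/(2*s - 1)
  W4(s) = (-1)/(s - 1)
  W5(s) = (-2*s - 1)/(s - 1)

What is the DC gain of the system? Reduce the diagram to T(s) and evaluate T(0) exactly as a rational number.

First reduce the diagram to T(s).

1. combine W2, W3 in parallel, giving (-2*s^2 + 7*s - 6)/(4*s - 2)
2. collapse the loop ((W2+W3) forward, W4 return), giving (-2*s^3 + 9*s^2 - 13*s + 6)/(6*s^2 - 13*s + 8)
3. collapse the loop ([(W2+W3)/(1+(W2+W3)*W4)] forward, W5 return), giving (-2*s^3 + 9*s^2 - 13*s + 6)/(4*s^3 - 6*s^2 - 8*s + 14)
4. parallel reduction of W1, [[(W2+W3)/(1+(W2+W3)*W4)]/(1+[(W2+W3)/(1+(W2+W3)*W4)]*W5)], giving (-4*s^4 + 14*s^3 - 24*s^2 + 29*s - 19)/(4*s^4 - 14*s^3 + 4*s^2 + 30*s - 28)
DC gain: substitute s = 0 into T(s) from step 4: T(0) = -19/(-28) = 19/28.

Answer: 19/28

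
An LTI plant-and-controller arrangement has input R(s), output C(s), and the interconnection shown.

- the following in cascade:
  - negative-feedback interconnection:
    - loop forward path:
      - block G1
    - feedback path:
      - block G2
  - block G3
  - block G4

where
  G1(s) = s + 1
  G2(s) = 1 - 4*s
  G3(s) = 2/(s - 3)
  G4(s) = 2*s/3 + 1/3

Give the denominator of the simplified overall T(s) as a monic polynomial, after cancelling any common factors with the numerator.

Step 1: apply the feedback formula to G1, G2 -> (-s - 1)/(4*s^2 + 3*s - 2)
Step 2: reduce the series chain [G1/(1+G1*G2)], G3, G4 -> (-4*s^2 - 6*s - 2)/(12*s^3 - 27*s^2 - 33*s + 18)
The result of step 2 is T(s) in lowest terms. Its denominator has leading coefficient 12; dividing the denominator through by 12 makes it monic.

Hence the answer: s^3 - 9*s^2/4 - 11*s/4 + 3/2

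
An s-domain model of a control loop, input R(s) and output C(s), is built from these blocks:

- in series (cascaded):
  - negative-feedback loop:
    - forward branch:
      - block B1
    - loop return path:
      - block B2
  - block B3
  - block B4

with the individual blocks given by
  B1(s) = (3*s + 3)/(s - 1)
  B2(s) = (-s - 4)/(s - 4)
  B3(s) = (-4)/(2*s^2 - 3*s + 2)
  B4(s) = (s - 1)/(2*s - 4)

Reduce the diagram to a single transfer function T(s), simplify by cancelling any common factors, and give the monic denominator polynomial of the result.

Step 1 - close the feedback loop around B1, B2: (-3*s^2 + 9*s + 12)/(2*s^2 + 20*s + 8)
Step 2 - multiply [B1/(1+B1*B2)], B3, B4 (series): (3*s^3 - 12*s^2 - 3*s + 12)/(2*s^5 + 13*s^4 - 54*s^3 + 48*s^2 - 8*s - 16)
No further cancellation is possible in the step-2 result, so that is T(s). Its denominator becomes monic after dividing by the leading coefficient 2.

Final answer: s^5 + 13*s^4/2 - 27*s^3 + 24*s^2 - 4*s - 8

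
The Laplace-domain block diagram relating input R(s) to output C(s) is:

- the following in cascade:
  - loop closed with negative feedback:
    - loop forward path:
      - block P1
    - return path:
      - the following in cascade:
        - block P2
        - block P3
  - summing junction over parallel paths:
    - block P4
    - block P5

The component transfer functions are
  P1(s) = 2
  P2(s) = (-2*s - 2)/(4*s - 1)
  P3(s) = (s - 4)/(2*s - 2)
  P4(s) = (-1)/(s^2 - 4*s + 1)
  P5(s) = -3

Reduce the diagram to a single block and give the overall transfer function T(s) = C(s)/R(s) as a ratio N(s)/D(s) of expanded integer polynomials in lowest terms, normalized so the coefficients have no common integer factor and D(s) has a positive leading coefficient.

1. multiply P2, P3 (series), giving (-s^2 + 3*s + 4)/(4*s^2 - 5*s + 1)
2. feedback reduction of P1, (P2*P3), giving (8*s^2 - 10*s + 2)/(2*s^2 + s + 9)
3. sum the parallel branches P4, P5, giving (-3*s^2 + 12*s - 4)/(s^2 - 4*s + 1)
4. combine [P1/(1+P1*(P2*P3))], (P4+P5) in series, which is the overall transfer function T(s) = C(s)/R(s) in lowest terms

Hence the answer: (-24*s^4 + 126*s^3 - 158*s^2 + 64*s - 8)/(2*s^4 - 7*s^3 + 7*s^2 - 35*s + 9)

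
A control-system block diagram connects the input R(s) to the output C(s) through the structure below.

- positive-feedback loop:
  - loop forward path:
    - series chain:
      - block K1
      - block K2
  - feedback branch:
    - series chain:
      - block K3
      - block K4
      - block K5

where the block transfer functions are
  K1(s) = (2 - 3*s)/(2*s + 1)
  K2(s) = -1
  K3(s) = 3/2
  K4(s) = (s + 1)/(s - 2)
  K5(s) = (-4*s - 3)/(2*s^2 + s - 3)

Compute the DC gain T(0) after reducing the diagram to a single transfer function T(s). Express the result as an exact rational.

1. multiply K1, K2 (series), giving (3*s - 2)/(2*s + 1)
2. multiply K3, K4, K5 (series), giving (-12*s^2 - 21*s - 9)/(4*s^3 - 6*s^2 - 10*s + 12)
3. close the feedback loop around (K1*K2), (K3*K4*K5), giving (12*s^4 - 26*s^3 - 18*s^2 + 56*s - 24)/(8*s^4 + 28*s^3 + 13*s^2 - s - 6)
DC gain: substitute s = 0 into T(s) from step 3: T(0) = -24/(-6) = 4.

Final answer: 4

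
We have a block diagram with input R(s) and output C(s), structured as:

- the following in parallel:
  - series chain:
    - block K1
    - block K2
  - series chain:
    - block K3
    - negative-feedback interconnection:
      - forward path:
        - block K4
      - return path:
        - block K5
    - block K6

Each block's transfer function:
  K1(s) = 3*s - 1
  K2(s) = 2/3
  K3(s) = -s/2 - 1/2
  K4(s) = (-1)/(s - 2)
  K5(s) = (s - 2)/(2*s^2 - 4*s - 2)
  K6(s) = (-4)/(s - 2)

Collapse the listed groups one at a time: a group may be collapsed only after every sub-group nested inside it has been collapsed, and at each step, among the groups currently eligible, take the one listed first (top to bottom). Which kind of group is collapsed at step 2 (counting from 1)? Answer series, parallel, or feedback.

Step 1 - combine K1, K2 in series
Step 2 - close the feedback loop around K4, K5
Step 3 - multiply K3, [K4/(1+K4*K5)], K6 (series)
Step 4 - reduce the parallel group (K1*K2), (K3*[K4/(1+K4*K5)]*K6)
At step 2 the group reduced is feedback.

Answer: feedback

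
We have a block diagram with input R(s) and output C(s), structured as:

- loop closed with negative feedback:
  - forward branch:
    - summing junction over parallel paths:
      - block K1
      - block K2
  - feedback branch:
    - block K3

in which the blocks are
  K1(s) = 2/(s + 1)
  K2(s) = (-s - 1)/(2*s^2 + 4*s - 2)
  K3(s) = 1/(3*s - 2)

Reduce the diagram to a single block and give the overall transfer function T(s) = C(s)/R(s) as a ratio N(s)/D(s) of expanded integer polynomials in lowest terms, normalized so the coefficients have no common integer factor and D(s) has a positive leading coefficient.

First reduce the diagram to T(s).

1. add K1, K2 (parallel) = (3*s^2 + 6*s - 5)/(2*s^3 + 6*s^2 + 2*s - 2)
2. feedback reduction of (K1+K2), K3, giving the overall T(s)

Answer: (9*s^3 + 12*s^2 - 27*s + 10)/(6*s^4 + 14*s^3 - 3*s^2 - 4*s - 1)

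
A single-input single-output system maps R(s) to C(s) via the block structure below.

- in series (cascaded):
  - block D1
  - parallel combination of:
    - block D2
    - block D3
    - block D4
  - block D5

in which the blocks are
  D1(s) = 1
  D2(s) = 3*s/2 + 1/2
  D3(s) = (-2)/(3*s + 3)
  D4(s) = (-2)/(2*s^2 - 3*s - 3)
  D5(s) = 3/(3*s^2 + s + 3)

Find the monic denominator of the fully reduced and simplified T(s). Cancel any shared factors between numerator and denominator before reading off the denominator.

1. add D2, D3, D4 (parallel), giving (18*s^4 - 3*s^3 - 65*s^2 - 45*s - 9)/(12*s^3 - 6*s^2 - 36*s - 18)
2. reduce the series chain D1, (D2+D3+D4), D5, giving (18*s^4 - 3*s^3 - 65*s^2 - 45*s - 9)/(12*s^5 - 2*s^4 - 26*s^3 - 36*s^2 - 42*s - 18)
T(s) is the step-2 result (common factors already cancelled). Leading coefficient of the denominator: 12. Divide through by 12 for the monic polynomial.

Answer: s^5 - s^4/6 - 13*s^3/6 - 3*s^2 - 7*s/2 - 3/2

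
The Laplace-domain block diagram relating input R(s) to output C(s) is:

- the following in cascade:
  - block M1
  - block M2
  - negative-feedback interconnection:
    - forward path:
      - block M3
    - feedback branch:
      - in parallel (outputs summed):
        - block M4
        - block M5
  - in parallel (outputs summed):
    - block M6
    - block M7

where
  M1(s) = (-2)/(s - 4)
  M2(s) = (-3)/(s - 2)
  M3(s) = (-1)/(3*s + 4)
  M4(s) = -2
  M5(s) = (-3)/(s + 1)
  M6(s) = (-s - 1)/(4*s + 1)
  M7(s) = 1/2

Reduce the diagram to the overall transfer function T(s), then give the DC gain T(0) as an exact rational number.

(1) sum the parallel branches M4, M5 -> (-2*s - 5)/(s + 1)
(2) close the feedback loop around M3, (M4+M5) -> (-s - 1)/(3*s^2 + 9*s + 9)
(3) add M6, M7 (parallel) -> (2*s - 1)/(8*s + 2)
(4) series reduction of M1, M2, [M3/(1+M3*(M4+M5))], (M6+M7) -> (-2*s^2 - s + 1)/(4*s^5 - 11*s^4 - 31*s^3 + 17*s^2 + 102*s + 24)
Step 4 gives the overall T(s). Then T(0) = 1/24.

Hence the answer: 1/24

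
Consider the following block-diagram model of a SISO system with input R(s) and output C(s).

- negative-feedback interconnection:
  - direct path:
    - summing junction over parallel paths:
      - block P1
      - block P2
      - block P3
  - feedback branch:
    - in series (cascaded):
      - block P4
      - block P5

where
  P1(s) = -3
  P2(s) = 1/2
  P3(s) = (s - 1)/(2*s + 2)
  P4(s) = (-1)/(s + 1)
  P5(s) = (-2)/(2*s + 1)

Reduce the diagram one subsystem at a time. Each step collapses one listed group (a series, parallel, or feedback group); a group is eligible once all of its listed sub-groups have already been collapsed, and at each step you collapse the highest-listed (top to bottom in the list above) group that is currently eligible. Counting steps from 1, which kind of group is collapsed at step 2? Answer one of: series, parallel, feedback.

[1] combine P1, P2, P3 in parallel
[2] combine P4, P5 in series
[3] close the feedback loop around (P1+P2+P3), (P4*P5)
At step 2 the group reduced is series.

Therefore the answer is series.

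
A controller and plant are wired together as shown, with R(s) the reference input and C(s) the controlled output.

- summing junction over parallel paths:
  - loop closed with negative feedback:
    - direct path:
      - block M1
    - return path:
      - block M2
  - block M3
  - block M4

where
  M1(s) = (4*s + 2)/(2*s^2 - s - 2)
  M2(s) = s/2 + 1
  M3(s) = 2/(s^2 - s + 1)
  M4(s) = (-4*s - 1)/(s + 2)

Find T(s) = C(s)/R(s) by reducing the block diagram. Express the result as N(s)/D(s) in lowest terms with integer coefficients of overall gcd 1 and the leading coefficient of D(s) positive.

Reducing step by step:

Step 1 - reduce the feedback loop with forward M1 and return M2, giving (2*s + 1)/(2*s^2 + 2*s)
Step 2 - add [M1/(1+M1*M2)], M3, M4 (parallel): this yields T(s), and no further normalization is needed

Answer: (-8*s^5 + 7*s^3 + 3*s^2 + 9*s + 2)/(2*s^5 + 4*s^4 + 2*s^2 + 4*s)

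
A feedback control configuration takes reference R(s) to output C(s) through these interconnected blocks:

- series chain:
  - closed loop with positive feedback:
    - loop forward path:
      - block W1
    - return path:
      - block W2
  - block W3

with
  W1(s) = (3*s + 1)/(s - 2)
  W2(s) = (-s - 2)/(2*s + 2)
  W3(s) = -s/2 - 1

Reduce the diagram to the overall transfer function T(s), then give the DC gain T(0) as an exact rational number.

The answer is 1.

Reasoning:
Step 1. reduce the feedback loop with forward W1 and return W2 = (6*s^2 + 8*s + 2)/(5*s^2 + 5*s - 2)
Step 2. series reduction of [W1/(1-W1*W2)], W3 = (-3*s^3 - 10*s^2 - 9*s - 2)/(5*s^2 + 5*s - 2)
Evaluating the step-2 result (the overall T(s)) at s = 0 gives T(0) = -2/(-2) = 1.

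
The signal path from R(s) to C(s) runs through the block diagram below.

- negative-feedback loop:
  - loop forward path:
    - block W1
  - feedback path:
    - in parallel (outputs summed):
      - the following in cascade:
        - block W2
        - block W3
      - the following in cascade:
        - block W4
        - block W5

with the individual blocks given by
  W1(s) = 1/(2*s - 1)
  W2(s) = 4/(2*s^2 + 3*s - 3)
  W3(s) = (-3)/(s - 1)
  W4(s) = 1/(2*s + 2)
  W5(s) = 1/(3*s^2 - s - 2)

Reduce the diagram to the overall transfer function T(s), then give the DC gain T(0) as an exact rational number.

The answer is -4/21.

Reasoning:
Step 1. combine W2, W3 in series: (-12)/(2*s^3 + s^2 - 6*s + 3)
Step 2. series reduction of W4, W5: 1/(6*s^3 + 4*s^2 - 6*s - 4)
Step 3. parallel reduction of (W2*W3), (W4*W5): (-70*s^2 - 117*s - 51)/(12*s^5 + 26*s^4 - 18*s^3 - 38*s^2 + 6*s + 12)
Step 4. collapse the loop (W1 forward, ((W2*W3)+(W4*W5)) return): (12*s^5 + 26*s^4 - 18*s^3 - 38*s^2 + 6*s + 12)/(24*s^6 + 40*s^5 - 62*s^4 - 58*s^3 - 20*s^2 - 99*s - 63)
Step 4 gives the overall T(s). Then T(0) = 12/(-63) = -4/21.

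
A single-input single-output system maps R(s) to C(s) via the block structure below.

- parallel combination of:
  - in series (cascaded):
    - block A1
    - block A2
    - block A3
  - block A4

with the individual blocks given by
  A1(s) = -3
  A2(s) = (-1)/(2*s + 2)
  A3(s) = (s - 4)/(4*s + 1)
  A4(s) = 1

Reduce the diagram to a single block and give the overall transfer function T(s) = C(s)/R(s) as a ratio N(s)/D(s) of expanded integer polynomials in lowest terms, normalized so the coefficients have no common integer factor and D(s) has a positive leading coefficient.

First reduce the diagram to T(s).

Step 1. series reduction of A1, A2, A3 = (3*s - 12)/(8*s^2 + 10*s + 2)
Step 2. parallel reduction of (A1*A2*A3), A4, giving the overall T(s)

Answer: (8*s^2 + 13*s - 10)/(8*s^2 + 10*s + 2)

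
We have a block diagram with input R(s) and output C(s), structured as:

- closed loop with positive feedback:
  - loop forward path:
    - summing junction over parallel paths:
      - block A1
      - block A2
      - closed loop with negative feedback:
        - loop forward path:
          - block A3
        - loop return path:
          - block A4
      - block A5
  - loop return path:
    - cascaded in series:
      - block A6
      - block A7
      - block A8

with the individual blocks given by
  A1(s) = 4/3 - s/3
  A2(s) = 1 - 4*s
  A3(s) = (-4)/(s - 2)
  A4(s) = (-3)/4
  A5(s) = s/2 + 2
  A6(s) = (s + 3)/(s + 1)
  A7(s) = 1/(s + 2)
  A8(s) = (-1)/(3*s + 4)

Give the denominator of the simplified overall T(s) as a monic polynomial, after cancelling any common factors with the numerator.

Reducing step by step:

Step 1. collapse the loop (A3 forward, A4 return); result (-4)/(s + 1)
Step 2. reduce the parallel group A1, A2, [A3/(1+A3*A4)], A5; result (-23*s^2 + 3*s + 2)/(6*s + 6)
Step 3. combine A6, A7, A8 in series; result (-s - 3)/(3*s^3 + 13*s^2 + 18*s + 8)
Step 4. feedback reduction of (A1+A2+[A3/(1+A3*A4)]+A5), (A6*A7*A8); result (-69*s^5 - 290*s^4 - 369*s^3 - 104*s^2 + 60*s + 16)/(18*s^4 + 73*s^3 + 120*s^2 + 167*s + 54)
The result of step 4 is T(s) in lowest terms. Its denominator has leading coefficient 18; dividing the denominator through by 18 makes it monic.

Answer: s^4 + 73*s^3/18 + 20*s^2/3 + 167*s/18 + 3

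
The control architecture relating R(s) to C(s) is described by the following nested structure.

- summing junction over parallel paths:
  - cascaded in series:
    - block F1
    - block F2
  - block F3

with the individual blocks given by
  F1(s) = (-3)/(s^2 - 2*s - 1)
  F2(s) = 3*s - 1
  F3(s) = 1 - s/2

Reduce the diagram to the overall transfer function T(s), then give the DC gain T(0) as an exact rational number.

The answer is -2.

Reasoning:
1. series reduction of F1, F2 -> (3 - 9*s)/(s^2 - 2*s - 1)
2. combine (F1*F2), F3 in parallel -> (-s^3 + 4*s^2 - 21*s + 4)/(2*s^2 - 4*s - 2)
DC gain: substitute s = 0 into T(s) from step 2: T(0) = 4/(-2) = -2.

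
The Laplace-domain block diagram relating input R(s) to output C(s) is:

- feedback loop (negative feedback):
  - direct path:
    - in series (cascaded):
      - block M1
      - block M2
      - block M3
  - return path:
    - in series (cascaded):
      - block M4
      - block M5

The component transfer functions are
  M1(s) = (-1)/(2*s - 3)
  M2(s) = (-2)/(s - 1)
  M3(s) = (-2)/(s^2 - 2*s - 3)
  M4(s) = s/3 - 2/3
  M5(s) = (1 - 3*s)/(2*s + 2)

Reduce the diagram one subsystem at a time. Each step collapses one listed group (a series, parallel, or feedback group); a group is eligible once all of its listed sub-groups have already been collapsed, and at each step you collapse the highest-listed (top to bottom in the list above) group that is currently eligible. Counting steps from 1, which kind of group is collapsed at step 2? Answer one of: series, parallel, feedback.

1. combine M1, M2, M3 in series
2. combine M4, M5 in series
3. reduce the feedback loop with forward (M1*M2*M3) and return (M4*M5)
Step 2 collapses a series group.

Therefore the answer is series.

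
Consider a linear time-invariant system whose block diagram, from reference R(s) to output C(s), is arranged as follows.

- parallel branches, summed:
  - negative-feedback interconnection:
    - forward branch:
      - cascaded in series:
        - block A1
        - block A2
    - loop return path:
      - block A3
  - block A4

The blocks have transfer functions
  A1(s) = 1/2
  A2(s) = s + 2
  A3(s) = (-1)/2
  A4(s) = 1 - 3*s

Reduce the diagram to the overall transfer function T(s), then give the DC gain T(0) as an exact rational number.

Step 1. cascade A1, A2 = s/2 + 1
Step 2. close the feedback loop around (A1*A2), A3 = (-2*s - 4)/(s - 2)
Step 3. reduce the parallel group [(A1*A2)/(1+(A1*A2)*A3)], A4 = (-3*s^2 + 5*s - 6)/(s - 2)
The step-3 result is T(s). Setting s = 0: T(0) = -6/(-2) = 3.

Final answer: 3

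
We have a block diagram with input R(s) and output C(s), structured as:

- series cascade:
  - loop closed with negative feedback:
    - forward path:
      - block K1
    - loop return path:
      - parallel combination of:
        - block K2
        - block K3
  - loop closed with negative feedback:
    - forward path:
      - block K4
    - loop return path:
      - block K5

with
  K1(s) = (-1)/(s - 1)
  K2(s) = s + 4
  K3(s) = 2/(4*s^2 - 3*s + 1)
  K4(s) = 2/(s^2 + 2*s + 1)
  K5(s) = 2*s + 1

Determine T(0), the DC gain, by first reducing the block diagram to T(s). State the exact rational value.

1. combine K2, K3 in parallel; result (4*s^3 + 13*s^2 - 11*s + 6)/(4*s^2 - 3*s + 1)
2. reduce the feedback loop with forward K1 and return (K2+K3); result (4*s^2 - 3*s + 1)/(20*s^2 - 15*s + 7)
3. reduce the feedback loop with forward K4 and return K5; result 2/(s^2 + 6*s + 3)
4. series reduction of [K1/(1+K1*(K2+K3))], [K4/(1+K4*K5)]; result (8*s^2 - 6*s + 2)/(20*s^4 + 105*s^3 - 23*s^2 - 3*s + 21)
The step-4 result is T(s). Setting s = 0: T(0) = 2/21.

Therefore the answer is 2/21.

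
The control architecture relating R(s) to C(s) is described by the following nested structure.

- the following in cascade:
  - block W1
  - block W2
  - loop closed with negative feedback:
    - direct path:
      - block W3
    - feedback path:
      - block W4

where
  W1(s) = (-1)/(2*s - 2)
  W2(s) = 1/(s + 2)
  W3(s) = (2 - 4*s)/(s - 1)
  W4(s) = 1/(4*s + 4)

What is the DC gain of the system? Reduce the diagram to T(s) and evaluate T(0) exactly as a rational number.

Step 1 - apply the feedback formula to W3, W4 = (-8*s^2 - 4*s + 4)/(2*s^2 - 2*s - 1)
Step 2 - cascade W1, W2, [W3/(1+W3*W4)] = (4*s^2 + 2*s - 2)/(2*s^4 - 7*s^2 + 3*s + 2)
The step-2 result is T(s). Setting s = 0: T(0) = -2/2 = -1.

Final answer: -1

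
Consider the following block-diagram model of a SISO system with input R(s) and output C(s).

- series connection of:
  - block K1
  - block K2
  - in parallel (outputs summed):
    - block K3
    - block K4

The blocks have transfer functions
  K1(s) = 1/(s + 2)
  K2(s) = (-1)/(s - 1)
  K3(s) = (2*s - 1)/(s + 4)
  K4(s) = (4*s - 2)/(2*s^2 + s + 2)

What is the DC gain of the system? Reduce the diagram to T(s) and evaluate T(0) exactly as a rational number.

Answer: -5/8

Working:
Step 1: add K3, K4 (parallel); result (4*s^3 + 4*s^2 + 17*s - 10)/(2*s^3 + 9*s^2 + 6*s + 8)
Step 2: series reduction of K1, K2, (K3+K4); result (-4*s^3 - 4*s^2 - 17*s + 10)/(2*s^5 + 11*s^4 + 11*s^3 - 4*s^2 - 4*s - 16)
That last expression is T(s); at s = 0 only the constant terms survive, so T(0) = 10/(-16) = -5/8.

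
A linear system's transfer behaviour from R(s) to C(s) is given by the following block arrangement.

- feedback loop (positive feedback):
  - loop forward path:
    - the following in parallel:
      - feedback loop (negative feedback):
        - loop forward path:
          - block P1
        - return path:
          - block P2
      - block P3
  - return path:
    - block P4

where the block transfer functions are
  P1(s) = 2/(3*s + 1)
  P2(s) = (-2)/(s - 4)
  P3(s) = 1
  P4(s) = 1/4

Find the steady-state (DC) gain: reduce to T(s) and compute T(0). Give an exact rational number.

1. apply the feedback formula to P1, P2 gives (2*s - 8)/(3*s^2 - 11*s - 8)
2. add [P1/(1+P1*P2)], P3 (parallel) gives (3*s^2 - 9*s - 16)/(3*s^2 - 11*s - 8)
3. reduce the feedback loop with forward ([P1/(1+P1*P2)]+P3) and return P4 gives (12*s^2 - 36*s - 64)/(9*s^2 - 35*s - 16)
Step 3 gives the overall T(s). Then T(0) = -64/(-16) = 4.

Final answer: 4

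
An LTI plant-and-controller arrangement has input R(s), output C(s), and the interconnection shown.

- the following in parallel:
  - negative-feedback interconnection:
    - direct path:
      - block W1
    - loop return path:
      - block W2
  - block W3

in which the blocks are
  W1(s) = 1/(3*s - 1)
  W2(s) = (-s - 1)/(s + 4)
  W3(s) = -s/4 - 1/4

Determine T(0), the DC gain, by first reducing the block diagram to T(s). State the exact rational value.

Answer: -21/20

Working:
Step 1. feedback reduction of W1, W2: (s + 4)/(3*s^2 + 10*s - 5)
Step 2. reduce the parallel group [W1/(1+W1*W2)], W3: (-3*s^3 - 13*s^2 - s + 21)/(12*s^2 + 40*s - 20)
DC gain: substitute s = 0 into T(s) from step 2: T(0) = 21/(-20) = -21/20.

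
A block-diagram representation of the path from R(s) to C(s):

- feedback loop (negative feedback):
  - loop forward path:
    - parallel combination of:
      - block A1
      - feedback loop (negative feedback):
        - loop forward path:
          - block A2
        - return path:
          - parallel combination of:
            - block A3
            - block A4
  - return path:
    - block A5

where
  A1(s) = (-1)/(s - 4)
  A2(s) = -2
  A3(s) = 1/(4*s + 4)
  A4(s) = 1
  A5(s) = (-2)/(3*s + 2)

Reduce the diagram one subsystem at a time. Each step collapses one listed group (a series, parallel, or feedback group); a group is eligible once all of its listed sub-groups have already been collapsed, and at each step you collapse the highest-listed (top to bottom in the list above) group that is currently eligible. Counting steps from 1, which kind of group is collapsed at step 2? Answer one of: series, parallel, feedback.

The answer is feedback.

Reasoning:
Step 1: parallel reduction of A3, A4
Step 2: close the feedback loop around A2, (A3+A4)
Step 3: sum the parallel branches A1, [A2/(1+A2*(A3+A4))]
Step 4: collapse the loop ((A1+[A2/(1+A2*(A3+A4))]) forward, A5 return)
Step 2 collapses a feedback group.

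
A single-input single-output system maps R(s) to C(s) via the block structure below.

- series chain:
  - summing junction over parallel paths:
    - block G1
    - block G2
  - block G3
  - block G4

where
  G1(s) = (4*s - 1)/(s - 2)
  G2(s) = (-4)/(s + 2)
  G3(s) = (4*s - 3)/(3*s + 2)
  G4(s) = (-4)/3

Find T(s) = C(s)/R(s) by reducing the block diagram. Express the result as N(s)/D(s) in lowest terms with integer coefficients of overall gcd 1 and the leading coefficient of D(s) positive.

Step 1. combine G1, G2 in parallel = (4*s^2 + 3*s + 6)/(s^2 - 4)
Step 2. combine (G1+G2), G3, G4 in series, which is the overall transfer function T(s) = C(s)/R(s) in lowest terms

Hence the answer: (-64*s^3 - 60*s + 72)/(9*s^3 + 6*s^2 - 36*s - 24)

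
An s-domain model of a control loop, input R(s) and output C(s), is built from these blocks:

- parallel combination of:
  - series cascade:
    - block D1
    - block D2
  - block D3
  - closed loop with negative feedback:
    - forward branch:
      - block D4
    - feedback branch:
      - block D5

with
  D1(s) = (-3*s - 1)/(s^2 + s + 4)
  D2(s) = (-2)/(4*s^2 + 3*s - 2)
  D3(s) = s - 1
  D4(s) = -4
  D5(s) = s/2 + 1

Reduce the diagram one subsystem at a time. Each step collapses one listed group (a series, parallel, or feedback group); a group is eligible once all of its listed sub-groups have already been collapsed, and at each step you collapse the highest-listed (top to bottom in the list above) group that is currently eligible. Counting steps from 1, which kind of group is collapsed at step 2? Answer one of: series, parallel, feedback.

Answer: feedback

Working:
[1] series reduction of D1, D2
[2] feedback reduction of D4, D5
[3] combine (D1*D2), D3, [D4/(1+D4*D5)] in parallel
So the answer for step 2 is feedback.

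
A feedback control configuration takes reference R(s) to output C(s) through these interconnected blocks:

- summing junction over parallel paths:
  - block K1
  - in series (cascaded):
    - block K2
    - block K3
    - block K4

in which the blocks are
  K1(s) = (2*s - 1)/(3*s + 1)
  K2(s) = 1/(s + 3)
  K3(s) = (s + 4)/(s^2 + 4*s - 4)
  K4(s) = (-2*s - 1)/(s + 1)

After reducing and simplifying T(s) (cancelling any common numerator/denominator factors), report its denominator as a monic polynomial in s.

The answer is s^5 + 25*s^4/3 + 53*s^3/3 + s^2 - 40*s/3 - 4.

Reasoning:
1. multiply K2, K3, K4 (series) gives (-2*s^2 - 9*s - 4)/(s^4 + 8*s^3 + 15*s^2 - 4*s - 12)
2. reduce the parallel group K1, (K2*K3*K4) gives (2*s^5 + 15*s^4 + 16*s^3 - 52*s^2 - 41*s + 8)/(3*s^5 + 25*s^4 + 53*s^3 + 3*s^2 - 40*s - 12)
The result of step 2 is T(s) in lowest terms. Its denominator has leading coefficient 3; dividing the denominator through by 3 makes it monic.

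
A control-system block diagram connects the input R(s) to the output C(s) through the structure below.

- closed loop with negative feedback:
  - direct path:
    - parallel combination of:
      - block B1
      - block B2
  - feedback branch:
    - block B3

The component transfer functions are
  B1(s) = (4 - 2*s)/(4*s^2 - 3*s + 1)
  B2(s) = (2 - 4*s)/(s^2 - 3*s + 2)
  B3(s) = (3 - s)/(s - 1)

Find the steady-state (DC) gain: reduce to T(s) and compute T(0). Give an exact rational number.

Step 1. combine B1, B2 in parallel = (-18*s^3 + 30*s^2 - 26*s + 10)/(4*s^4 - 15*s^3 + 18*s^2 - 9*s + 2)
Step 2. close the feedback loop around (B1+B2), B3 = (-18*s^4 + 48*s^3 - 56*s^2 + 36*s - 10)/(4*s^5 - s^4 - 51*s^3 + 89*s^2 - 77*s + 28)
That last expression is T(s); at s = 0 only the constant terms survive, so T(0) = -10/28 = -5/14.

Final answer: -5/14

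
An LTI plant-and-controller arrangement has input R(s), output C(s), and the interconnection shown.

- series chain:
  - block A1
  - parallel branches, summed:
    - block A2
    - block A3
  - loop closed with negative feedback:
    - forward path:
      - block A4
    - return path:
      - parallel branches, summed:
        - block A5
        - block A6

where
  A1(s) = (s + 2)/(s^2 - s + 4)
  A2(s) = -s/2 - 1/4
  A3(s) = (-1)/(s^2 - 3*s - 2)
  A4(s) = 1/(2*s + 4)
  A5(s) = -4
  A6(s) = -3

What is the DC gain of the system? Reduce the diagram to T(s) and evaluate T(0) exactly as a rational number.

Step 1: combine A2, A3 in parallel, giving (-2*s^3 + 5*s^2 + 7*s - 2)/(4*s^2 - 12*s - 8)
Step 2: parallel reduction of A5, A6, giving -7
Step 3: apply the feedback formula to A4, (A5+A6), giving 1/(2*s - 3)
Step 4: series reduction of A1, (A2+A3), [A4/(1+A4*(A5+A6))], giving (-2*s^4 + s^3 + 17*s^2 + 12*s - 4)/(8*s^5 - 44*s^4 + 88*s^3 - 140*s^2 + 56*s + 96)
DC gain: substitute s = 0 into T(s) from step 4: T(0) = -4/96 = -1/24.

Answer: -1/24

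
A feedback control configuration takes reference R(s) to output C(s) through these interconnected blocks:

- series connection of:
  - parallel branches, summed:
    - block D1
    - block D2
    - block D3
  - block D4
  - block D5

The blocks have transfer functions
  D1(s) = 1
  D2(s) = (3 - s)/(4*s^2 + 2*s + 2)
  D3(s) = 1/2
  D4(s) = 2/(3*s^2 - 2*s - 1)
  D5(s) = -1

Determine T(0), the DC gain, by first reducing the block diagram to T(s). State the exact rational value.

(1) add D1, D2, D3 (parallel): (3*s^2 + s + 3)/(2*s^2 + s + 1)
(2) reduce the series chain (D1+D2+D3), D4, D5: (-6*s^2 - 2*s - 6)/(6*s^4 - s^3 - s^2 - 3*s - 1)
That last expression is T(s); at s = 0 only the constant terms survive, so T(0) = -6/(-1) = 6.

Hence the answer: 6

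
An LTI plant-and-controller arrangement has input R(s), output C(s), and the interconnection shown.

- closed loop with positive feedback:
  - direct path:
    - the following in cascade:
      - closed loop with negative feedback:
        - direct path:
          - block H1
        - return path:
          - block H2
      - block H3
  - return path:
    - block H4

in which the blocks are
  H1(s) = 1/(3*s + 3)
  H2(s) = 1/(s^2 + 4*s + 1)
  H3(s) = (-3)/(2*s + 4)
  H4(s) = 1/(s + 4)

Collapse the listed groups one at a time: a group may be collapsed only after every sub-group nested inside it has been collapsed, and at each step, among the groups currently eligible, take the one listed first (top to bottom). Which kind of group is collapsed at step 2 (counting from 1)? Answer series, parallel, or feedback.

The answer is series.

Reasoning:
Step 1 - reduce the feedback loop with forward H1 and return H2
Step 2 - reduce the series chain [H1/(1+H1*H2)], H3
Step 3 - close the feedback loop around ([H1/(1+H1*H2)]*H3), H4
So the answer for step 2 is series.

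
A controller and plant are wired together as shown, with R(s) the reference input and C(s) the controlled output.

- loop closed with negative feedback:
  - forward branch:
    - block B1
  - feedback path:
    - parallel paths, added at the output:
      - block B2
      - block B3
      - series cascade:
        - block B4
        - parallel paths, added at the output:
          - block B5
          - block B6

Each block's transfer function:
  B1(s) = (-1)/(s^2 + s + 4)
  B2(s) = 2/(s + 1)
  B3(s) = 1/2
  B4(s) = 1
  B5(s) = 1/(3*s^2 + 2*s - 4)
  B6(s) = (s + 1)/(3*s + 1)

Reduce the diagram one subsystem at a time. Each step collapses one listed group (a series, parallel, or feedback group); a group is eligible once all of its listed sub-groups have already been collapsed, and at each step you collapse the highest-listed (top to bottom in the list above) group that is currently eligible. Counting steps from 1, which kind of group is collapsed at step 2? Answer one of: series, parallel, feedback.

[1] sum the parallel branches B5, B6
[2] multiply B4, (B5+B6) (series)
[3] parallel reduction of B2, B3, (B4*(B5+B6))
[4] close the feedback loop around B1, (B2+B3+(B4*(B5+B6)))
At step 2 the group reduced is series.

Final answer: series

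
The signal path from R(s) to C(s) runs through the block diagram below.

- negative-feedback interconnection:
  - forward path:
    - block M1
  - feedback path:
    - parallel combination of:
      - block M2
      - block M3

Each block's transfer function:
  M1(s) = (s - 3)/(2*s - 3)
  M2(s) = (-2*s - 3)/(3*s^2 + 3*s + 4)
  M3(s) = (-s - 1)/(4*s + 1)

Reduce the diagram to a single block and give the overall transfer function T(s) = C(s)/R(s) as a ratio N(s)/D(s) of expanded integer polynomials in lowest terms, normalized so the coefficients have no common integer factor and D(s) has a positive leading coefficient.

The answer is (12*s^4 - 21*s^3 - 26*s^2 - 53*s - 12)/(21*s^4 - 11*s^3 + 14*s^2 + 7*s + 9).

Reasoning:
1. add M2, M3 (parallel) = (-3*s^3 - 14*s^2 - 21*s - 7)/(12*s^3 + 15*s^2 + 19*s + 4)
2. close the feedback loop around M1, (M2+M3) - this is the overall T(s), already in the required normalized form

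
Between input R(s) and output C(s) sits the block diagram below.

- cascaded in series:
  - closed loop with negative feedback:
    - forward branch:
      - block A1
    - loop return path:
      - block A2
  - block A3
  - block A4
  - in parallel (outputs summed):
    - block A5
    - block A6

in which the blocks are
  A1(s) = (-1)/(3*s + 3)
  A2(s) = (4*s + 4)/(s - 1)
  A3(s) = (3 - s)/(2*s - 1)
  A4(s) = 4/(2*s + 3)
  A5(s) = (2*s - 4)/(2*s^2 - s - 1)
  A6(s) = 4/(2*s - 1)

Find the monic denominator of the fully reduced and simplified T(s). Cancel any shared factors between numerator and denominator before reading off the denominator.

Step 1: apply the feedback formula to A1, A2 -> (1 - s)/(3*s^2 - 4*s - 7)
Step 2: parallel reduction of A5, A6 -> (12*s^2 - 14*s)/(4*s^3 - 4*s^2 - s + 1)
Step 3: cascade [A1/(1+A1*A2)], A3, A4, (A5+A6) -> (48*s^3 - 200*s^2 + 168*s)/(48*s^6 - 16*s^5 - 224*s^4 - 60*s^3 + 137*s^2 + 16*s - 21)
The result of step 3 is T(s) in lowest terms. Its denominator has leading coefficient 48; dividing the denominator through by 48 makes it monic.

Answer: s^6 - s^5/3 - 14*s^4/3 - 5*s^3/4 + 137*s^2/48 + s/3 - 7/16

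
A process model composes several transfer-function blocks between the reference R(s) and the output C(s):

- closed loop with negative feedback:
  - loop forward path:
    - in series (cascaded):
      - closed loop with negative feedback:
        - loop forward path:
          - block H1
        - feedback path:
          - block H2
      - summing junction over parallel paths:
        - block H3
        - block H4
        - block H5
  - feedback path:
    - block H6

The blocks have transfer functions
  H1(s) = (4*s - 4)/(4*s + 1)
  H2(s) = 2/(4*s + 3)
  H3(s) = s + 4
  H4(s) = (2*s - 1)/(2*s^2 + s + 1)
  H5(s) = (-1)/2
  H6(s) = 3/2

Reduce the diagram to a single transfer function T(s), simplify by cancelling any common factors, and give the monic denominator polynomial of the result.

Answer: s^5 + 53*s^4/12 + 17*s^3/6 - 31*s^2/16 - 113*s/48 - 25/24

Working:
Step 1 - apply the feedback formula to H1, H2, giving (16*s^2 - 4*s - 12)/(16*s^2 + 24*s - 5)
Step 2 - reduce the parallel group H3, H4, H5, giving (4*s^3 + 16*s^2 + 13*s + 5)/(4*s^2 + 2*s + 2)
Step 3 - series reduction of [H1/(1+H1*H2)], (H3+H4+H5), giving (32*s^5 + 120*s^4 + 48*s^3 - 82*s^2 - 88*s - 30)/(32*s^4 + 64*s^3 + 30*s^2 + 19*s - 5)
Step 4 - collapse the loop (([H1/(1+H1*H2)]*(H3+H4+H5)) forward, H6 return), giving (32*s^5 + 120*s^4 + 48*s^3 - 82*s^2 - 88*s - 30)/(48*s^5 + 212*s^4 + 136*s^3 - 93*s^2 - 113*s - 50)
T(s) is the step-4 result (common factors already cancelled). Leading coefficient of the denominator: 48. Divide through by 48 for the monic polynomial.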